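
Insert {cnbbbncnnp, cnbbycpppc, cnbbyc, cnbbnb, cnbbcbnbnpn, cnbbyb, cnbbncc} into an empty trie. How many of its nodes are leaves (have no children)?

A leaf is a node with no children — equivalently, the end of a word that is not a proper prefix of any other stored word.
Those words: "cnbbbncnnp", "cnbbcbnbnpn", "cnbbnb", "cnbbncc", "cnbbyb", "cnbbycpppc"
Leaf count: 6

6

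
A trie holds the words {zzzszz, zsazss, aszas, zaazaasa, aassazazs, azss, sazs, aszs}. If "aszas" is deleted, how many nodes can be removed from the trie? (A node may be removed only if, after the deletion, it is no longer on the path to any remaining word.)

Walk "aszas" from the leaf back toward the root, removing each node that no remaining word uses.
The suffix "as" (2 nodes) is used only by "aszas"; the node for "asz" still has the child "s", so pruning stops there.
Nodes removed: 2

2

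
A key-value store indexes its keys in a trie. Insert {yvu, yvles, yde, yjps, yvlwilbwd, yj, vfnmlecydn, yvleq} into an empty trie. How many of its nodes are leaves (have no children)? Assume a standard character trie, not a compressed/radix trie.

Leaves are exactly the stored words that no other stored word extends.
Those words: "vfnmlecydn", "yde", "yjps", "yvleq", "yvles", "yvlwilbwd", "yvu"
Leaf count: 7

7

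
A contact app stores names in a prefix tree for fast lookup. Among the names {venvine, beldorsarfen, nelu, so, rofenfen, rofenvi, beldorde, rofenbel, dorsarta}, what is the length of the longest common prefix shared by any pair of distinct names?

6

Look for the deepest trie node that still has at least two words in its subtree.
e.g. "beldorde" and "beldorsarfen" share the prefix "beldor" of length 6; no pair shares a longer one.
Longest shared-prefix length: 6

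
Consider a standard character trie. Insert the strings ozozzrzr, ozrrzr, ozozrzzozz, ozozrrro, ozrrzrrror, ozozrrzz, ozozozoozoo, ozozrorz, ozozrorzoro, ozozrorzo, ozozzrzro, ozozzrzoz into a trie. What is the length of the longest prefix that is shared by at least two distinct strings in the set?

9

The deepest shared node is where two words last agree before diverging.
"ozozrorzo" and "ozozrorzoro" agree on "ozozrorzo" (9 characters) before diverging; nothing deeper is shared.
Longest shared-prefix length: 9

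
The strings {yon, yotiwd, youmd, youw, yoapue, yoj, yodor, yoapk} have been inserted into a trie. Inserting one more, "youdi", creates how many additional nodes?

"you" is already a path in the trie; the remaining "di" must be added.
Each of the 2 remaining characters creates one node.

2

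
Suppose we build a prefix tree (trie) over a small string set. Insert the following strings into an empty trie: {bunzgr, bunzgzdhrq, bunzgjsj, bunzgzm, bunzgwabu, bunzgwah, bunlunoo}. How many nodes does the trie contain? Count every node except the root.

25

Trace insertions, counting only characters that open a new branch:
  "bunzgr" → 6 new (b, u, n, z, g, r)
  "bunzgzdhrq" → prefix "bunzg" already present; 5 new (z, d, h, r, q)
  "bunzgjsj" → prefix "bunzg" already present; 3 new (j, s, j)
  "bunzgzm" → prefix "bunzgz" already present; 1 new (m)
  "bunzgwabu" → prefix "bunzg" already present; 4 new (w, a, b, u)
  "bunzgwah" → prefix "bunzgwa" already present; 1 new (h)
  "bunlunoo" → prefix "bun" already present; 5 new (l, u, n, o, o)
Total nodes = 6 + 5 + 3 + 1 + 4 + 1 + 5 = 25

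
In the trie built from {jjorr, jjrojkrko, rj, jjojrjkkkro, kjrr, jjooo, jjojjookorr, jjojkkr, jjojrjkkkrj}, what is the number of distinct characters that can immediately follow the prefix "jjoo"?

Follow the path "jjoo" to its node, then look at its outgoing edges.
Characters that immediately follow "jjoo" among the stored strings: {o}.
That node has 1 child edge.

1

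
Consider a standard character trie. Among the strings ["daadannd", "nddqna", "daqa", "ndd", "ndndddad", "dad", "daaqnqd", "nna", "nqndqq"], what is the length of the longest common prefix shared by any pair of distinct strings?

3

The deepest shared node is where two words last agree before diverging.
e.g. "daadannd" and "daaqnqd" share the prefix "daa" of length 3; no pair shares a longer one.
Longest shared-prefix length: 3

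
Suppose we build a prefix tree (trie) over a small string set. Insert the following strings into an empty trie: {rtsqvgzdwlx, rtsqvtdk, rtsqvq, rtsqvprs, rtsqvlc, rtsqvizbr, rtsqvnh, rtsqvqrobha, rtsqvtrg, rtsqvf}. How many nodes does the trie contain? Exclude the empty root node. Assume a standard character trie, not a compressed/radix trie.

34

Trace insertions, counting only characters that open a new branch:
  "rtsqvgzdwlx" → 11 new (r, t, s, q, v, g, z, d, w, l, x)
  "rtsqvtdk" → prefix "rtsqv" already present; 3 new (t, d, k)
  "rtsqvq" → prefix "rtsqv" already present; 1 new (q)
  "rtsqvprs" → prefix "rtsqv" already present; 3 new (p, r, s)
  "rtsqvlc" → prefix "rtsqv" already present; 2 new (l, c)
  "rtsqvizbr" → prefix "rtsqv" already present; 4 new (i, z, b, r)
  "rtsqvnh" → prefix "rtsqv" already present; 2 new (n, h)
  "rtsqvqrobha" → prefix "rtsqvq" already present; 5 new (r, o, b, h, a)
  "rtsqvtrg" → prefix "rtsqvt" already present; 2 new (r, g)
  "rtsqvf" → prefix "rtsqv" already present; 1 new (f)
Total nodes = 11 + 3 + 1 + 3 + 2 + 4 + 2 + 5 + 2 + 1 = 34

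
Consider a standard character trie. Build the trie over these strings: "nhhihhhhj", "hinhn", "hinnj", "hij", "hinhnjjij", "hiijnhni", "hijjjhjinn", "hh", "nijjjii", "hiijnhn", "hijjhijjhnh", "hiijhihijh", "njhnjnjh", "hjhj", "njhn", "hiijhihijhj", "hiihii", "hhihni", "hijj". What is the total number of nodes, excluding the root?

For each word, the new-node count is its length minus the longest prefix already in the trie:
  "nhhihhhhj" → 9 new (n, h, h, i, h, h, h, h, j)
  "hinhn" → 5 new (h, i, n, h, n)
  "hinnj" → prefix "hin" already present; 2 new (n, j)
  "hij" → prefix "hi" already present; 1 new (j)
  "hinhnjjij" → prefix "hinhn" already present; 4 new (j, j, i, j)
  "hiijnhni" → prefix "hi" already present; 6 new (i, j, n, h, n, i)
  "hijjjhjinn" → prefix "hij" already present; 7 new (j, j, h, j, i, n, n)
  "hh" → prefix "h" already present; 1 new (h)
  "nijjjii" → prefix "n" already present; 6 new (i, j, j, j, i, i)
  "hiijnhn" → prefix "hiijnhn" already present; 0 new (none)
  "hijjhijjhnh" → prefix "hijj" already present; 7 new (h, i, j, j, h, n, h)
  "hiijhihijh" → prefix "hiij" already present; 6 new (h, i, h, i, j, h)
  "njhnjnjh" → prefix "n" already present; 7 new (j, h, n, j, n, j, h)
  "hjhj" → prefix "h" already present; 3 new (j, h, j)
  "njhn" → prefix "njhn" already present; 0 new (none)
  "hiijhihijhj" → prefix "hiijhihijh" already present; 1 new (j)
  "hiihii" → prefix "hii" already present; 3 new (h, i, i)
  "hhihni" → prefix "hh" already present; 4 new (i, h, n, i)
  "hijj" → prefix "hijj" already present; 0 new (none)
Total nodes = 9 + 5 + 2 + 1 + 4 + 6 + 7 + 1 + 6 + 0 + 7 + 6 + 7 + 3 + 0 + 1 + 3 + 4 + 0 = 72

72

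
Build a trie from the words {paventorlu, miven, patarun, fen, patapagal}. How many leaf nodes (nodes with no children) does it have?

5

A leaf is a node with no children — equivalently, the end of a word that is not a proper prefix of any other stored word.
Those words: "fen", "miven", "patapagal", "patarun", "paventorlu"
Leaf count: 5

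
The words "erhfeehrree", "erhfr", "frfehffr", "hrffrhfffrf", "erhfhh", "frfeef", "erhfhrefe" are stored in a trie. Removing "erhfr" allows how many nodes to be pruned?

Walk "erhfr" from the leaf back toward the root, removing each node that no remaining word uses.
The suffix "r" (1 node) is used only by "erhfr"; the node for "erhf" still has the child "e", so pruning stops there.
Nodes removed: 1

1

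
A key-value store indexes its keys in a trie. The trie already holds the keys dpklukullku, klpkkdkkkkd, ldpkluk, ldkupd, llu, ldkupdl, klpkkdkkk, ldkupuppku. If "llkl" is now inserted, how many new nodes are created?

The longest prefix of "llkl" already in the trie is "ll" (length 2).
So 4 − 2 = 2 new nodes.

2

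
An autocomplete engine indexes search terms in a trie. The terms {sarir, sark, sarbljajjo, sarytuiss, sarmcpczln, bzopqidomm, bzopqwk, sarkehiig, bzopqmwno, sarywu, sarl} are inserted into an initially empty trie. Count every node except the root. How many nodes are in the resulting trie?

Trace insertions, counting only characters that open a new branch:
  "sarir" → 5 new (s, a, r, i, r)
  "sark" → prefix "sar" already present; 1 new (k)
  "sarbljajjo" → prefix "sar" already present; 7 new (b, l, j, a, j, j, o)
  "sarytuiss" → prefix "sar" already present; 6 new (y, t, u, i, s, s)
  "sarmcpczln" → prefix "sar" already present; 7 new (m, c, p, c, z, l, n)
  "bzopqidomm" → 10 new (b, z, o, p, q, i, d, o, m, m)
  "bzopqwk" → prefix "bzopq" already present; 2 new (w, k)
  "sarkehiig" → prefix "sark" already present; 5 new (e, h, i, i, g)
  "bzopqmwno" → prefix "bzopq" already present; 4 new (m, w, n, o)
  "sarywu" → prefix "sary" already present; 2 new (w, u)
  "sarl" → prefix "sar" already present; 1 new (l)
Total nodes = 5 + 1 + 7 + 6 + 7 + 10 + 2 + 5 + 4 + 2 + 1 = 50

50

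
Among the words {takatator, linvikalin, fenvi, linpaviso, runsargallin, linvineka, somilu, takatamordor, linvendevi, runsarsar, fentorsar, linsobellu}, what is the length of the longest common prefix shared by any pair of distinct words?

6

The deepest shared node is where two words last agree before diverging.
e.g. "runsargallin" and "runsarsar" share the prefix "runsar" of length 6; no pair shares a longer one.
Longest shared-prefix length: 6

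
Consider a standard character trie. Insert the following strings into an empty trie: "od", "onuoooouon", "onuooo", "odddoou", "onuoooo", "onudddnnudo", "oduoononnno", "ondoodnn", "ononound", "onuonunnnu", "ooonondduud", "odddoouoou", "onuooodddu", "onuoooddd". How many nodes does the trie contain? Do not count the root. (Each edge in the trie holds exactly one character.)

Trace insertions, counting only characters that open a new branch:
  "od" → 2 new (o, d)
  "onuoooouon" → prefix "o" already present; 9 new (n, u, o, o, o, o, u, o, n)
  "onuooo" → prefix "onuooo" already present; 0 new (none)
  "odddoou" → prefix "od" already present; 5 new (d, d, o, o, u)
  "onuoooo" → prefix "onuoooo" already present; 0 new (none)
  "onudddnnudo" → prefix "onu" already present; 8 new (d, d, d, n, n, u, d, o)
  "oduoononnno" → prefix "od" already present; 9 new (u, o, o, n, o, n, n, n, o)
  "ondoodnn" → prefix "on" already present; 6 new (d, o, o, d, n, n)
  "ononound" → prefix "on" already present; 6 new (o, n, o, u, n, d)
  "onuonunnnu" → prefix "onuo" already present; 6 new (n, u, n, n, n, u)
  "ooonondduud" → prefix "o" already present; 10 new (o, o, n, o, n, d, d, u, u, d)
  "odddoouoou" → prefix "odddoou" already present; 3 new (o, o, u)
  "onuooodddu" → prefix "onuooo" already present; 4 new (d, d, d, u)
  "onuoooddd" → prefix "onuoooddd" already present; 0 new (none)
Total nodes = 2 + 9 + 0 + 5 + 0 + 8 + 9 + 6 + 6 + 6 + 10 + 3 + 4 + 0 = 68

68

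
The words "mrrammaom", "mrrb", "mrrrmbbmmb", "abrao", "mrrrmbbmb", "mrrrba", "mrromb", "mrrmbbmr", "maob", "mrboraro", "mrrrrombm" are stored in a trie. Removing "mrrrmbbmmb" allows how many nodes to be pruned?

2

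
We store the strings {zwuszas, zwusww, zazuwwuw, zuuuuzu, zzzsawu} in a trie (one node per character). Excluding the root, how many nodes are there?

28

Trace insertions, counting only characters that open a new branch:
  "zwuszas" → 7 new (z, w, u, s, z, a, s)
  "zwusww" → prefix "zwus" already present; 2 new (w, w)
  "zazuwwuw" → prefix "z" already present; 7 new (a, z, u, w, w, u, w)
  "zuuuuzu" → prefix "z" already present; 6 new (u, u, u, u, z, u)
  "zzzsawu" → prefix "z" already present; 6 new (z, z, s, a, w, u)
Total nodes = 7 + 2 + 7 + 6 + 6 = 28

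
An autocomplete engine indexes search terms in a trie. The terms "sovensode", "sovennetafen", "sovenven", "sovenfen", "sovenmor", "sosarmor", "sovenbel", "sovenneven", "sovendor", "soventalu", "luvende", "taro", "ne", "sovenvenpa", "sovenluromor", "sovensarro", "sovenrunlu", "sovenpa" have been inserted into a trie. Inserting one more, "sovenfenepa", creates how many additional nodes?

Walking "sovenfenepa" from the root, the first 8 characters ("sovenfen") follow existing edges; "e" is the first miss.
So 11 − 8 = 3 new nodes.

3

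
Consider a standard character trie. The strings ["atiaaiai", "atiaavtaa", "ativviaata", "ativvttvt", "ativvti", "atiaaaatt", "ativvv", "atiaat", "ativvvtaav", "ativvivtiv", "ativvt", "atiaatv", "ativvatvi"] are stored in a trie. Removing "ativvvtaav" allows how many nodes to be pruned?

4

Walk "ativvvtaav" from the leaf back toward the root, removing each node that no remaining word uses.
The suffix "taav" (4 nodes) is used only by "ativvvtaav"; "ativvv" is itself a stored word, so pruning stops there.
Nodes removed: 4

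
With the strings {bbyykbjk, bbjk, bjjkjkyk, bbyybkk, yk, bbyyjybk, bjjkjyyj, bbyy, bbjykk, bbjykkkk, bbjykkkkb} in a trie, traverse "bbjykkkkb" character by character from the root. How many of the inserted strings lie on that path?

3

Traverse "bbjykkkkb" character by character; count nodes along the way that are marked as word ends.
Prefixes of the query that are stored words: "bbjykk", "bbjykkkk", "bbjykkkkb"
Count: 3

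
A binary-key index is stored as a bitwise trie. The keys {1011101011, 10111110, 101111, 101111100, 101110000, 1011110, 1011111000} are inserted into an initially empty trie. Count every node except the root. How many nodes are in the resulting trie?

19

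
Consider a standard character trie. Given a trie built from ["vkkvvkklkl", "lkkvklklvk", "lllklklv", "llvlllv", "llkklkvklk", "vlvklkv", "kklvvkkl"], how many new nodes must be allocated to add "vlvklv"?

1

Walking "vlvklv" from the root, the first 5 characters ("vlvkl") follow existing edges; "v" is the first miss.
So 6 − 5 = 1 new nodes.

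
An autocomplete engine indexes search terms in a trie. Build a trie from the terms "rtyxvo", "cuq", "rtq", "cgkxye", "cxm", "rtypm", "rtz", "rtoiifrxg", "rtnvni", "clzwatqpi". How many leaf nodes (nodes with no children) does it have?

A leaf is a node with no children — equivalently, the end of a word that is not a proper prefix of any other stored word.
Those words: "cgkxye", "clzwatqpi", "cuq", "cxm", "rtnvni", "rtoiifrxg", "rtq", "rtypm", "rtyxvo", "rtz"
Leaf count: 10

10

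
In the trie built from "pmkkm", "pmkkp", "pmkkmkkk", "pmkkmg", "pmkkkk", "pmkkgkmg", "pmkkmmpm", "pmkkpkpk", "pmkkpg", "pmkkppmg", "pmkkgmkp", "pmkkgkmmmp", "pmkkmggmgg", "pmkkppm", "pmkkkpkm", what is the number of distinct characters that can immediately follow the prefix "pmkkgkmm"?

1

The children of the "pmkkgkmm" node are the distinct next characters among strings starting with "pmkkgkmm".
Characters that immediately follow "pmkkgkmm" among the stored strings: {m}.
That node has 1 child edge.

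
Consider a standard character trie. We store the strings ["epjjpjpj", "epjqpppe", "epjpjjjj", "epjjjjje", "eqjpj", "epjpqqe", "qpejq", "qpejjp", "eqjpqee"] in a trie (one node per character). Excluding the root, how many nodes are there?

Count nodes per top-level branch (shared prefixes stored once):
  'e'-branch (epjjjjje, epjjpjpj, epjpjjjj, epjpqqe, epjqpppe, eqjpj, eqjpqee): 32 nodes
  'q'-branch (qpejjp, qpejq): 7 nodes
Sum: 39

39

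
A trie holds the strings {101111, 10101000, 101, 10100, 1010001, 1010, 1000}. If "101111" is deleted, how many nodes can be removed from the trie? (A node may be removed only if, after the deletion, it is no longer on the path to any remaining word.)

Walk "101111" from the leaf back toward the root, removing each node that no remaining word uses.
The suffix "111" (3 nodes) is used only by "101111"; the node for "101" still has the child "0", so pruning stops there.
Nodes removed: 3

3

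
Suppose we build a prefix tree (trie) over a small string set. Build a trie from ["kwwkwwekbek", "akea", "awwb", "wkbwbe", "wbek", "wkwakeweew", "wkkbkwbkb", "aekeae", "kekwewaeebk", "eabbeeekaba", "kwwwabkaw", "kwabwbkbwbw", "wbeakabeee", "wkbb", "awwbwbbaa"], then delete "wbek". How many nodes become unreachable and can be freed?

1

Walk "wbek" from the leaf back toward the root, removing each node that no remaining word uses.
The suffix "k" (1 node) is used only by "wbek"; the node for "wbe" still has the child "a", so pruning stops there.
Nodes removed: 1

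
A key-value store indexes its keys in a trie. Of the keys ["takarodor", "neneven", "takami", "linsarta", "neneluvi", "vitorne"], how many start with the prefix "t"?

2

Traverse to the node for "t", then collect every word in that subtree.
Words under "t": takami, takarodor
Count: 2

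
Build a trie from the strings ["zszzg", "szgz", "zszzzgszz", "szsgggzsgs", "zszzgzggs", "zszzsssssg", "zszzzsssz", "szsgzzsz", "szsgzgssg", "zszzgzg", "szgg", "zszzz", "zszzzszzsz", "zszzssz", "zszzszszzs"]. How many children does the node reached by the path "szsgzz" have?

1

Follow the path "szsgzz" to its node, then look at its outgoing edges.
Distinct next characters after "szsgzz": s.
That node has 1 child edge.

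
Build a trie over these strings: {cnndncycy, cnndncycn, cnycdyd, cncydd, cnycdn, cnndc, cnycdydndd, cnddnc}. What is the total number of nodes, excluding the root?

Trace insertions, counting only characters that open a new branch:
  "cnndncycy" → 9 new (c, n, n, d, n, c, y, c, y)
  "cnndncycn" → prefix "cnndncyc" already present; 1 new (n)
  "cnycdyd" → prefix "cn" already present; 5 new (y, c, d, y, d)
  "cncydd" → prefix "cn" already present; 4 new (c, y, d, d)
  "cnycdn" → prefix "cnycd" already present; 1 new (n)
  "cnndc" → prefix "cnnd" already present; 1 new (c)
  "cnycdydndd" → prefix "cnycdyd" already present; 3 new (n, d, d)
  "cnddnc" → prefix "cn" already present; 4 new (d, d, n, c)
Total nodes = 9 + 1 + 5 + 4 + 1 + 1 + 3 + 4 = 28

28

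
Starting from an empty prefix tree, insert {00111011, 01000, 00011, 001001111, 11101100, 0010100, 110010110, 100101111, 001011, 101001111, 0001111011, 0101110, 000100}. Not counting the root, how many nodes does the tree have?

66

Trace insertions, counting only characters that open a new branch:
  "00111011" → 8 new (0, 0, 1, 1, 1, 0, 1, 1)
  "01000" → prefix "0" already present; 4 new (1, 0, 0, 0)
  "00011" → prefix "00" already present; 3 new (0, 1, 1)
  "001001111" → prefix "001" already present; 6 new (0, 0, 1, 1, 1, 1)
  "11101100" → 8 new (1, 1, 1, 0, 1, 1, 0, 0)
  "0010100" → prefix "0010" already present; 3 new (1, 0, 0)
  "110010110" → prefix "11" already present; 7 new (0, 0, 1, 0, 1, 1, 0)
  "100101111" → prefix "1" already present; 8 new (0, 0, 1, 0, 1, 1, 1, 1)
  "001011" → prefix "00101" already present; 1 new (1)
  "101001111" → prefix "10" already present; 7 new (1, 0, 0, 1, 1, 1, 1)
  "0001111011" → prefix "00011" already present; 5 new (1, 1, 0, 1, 1)
  "0101110" → prefix "010" already present; 4 new (1, 1, 1, 0)
  "000100" → prefix "0001" already present; 2 new (0, 0)
Total nodes = 8 + 4 + 3 + 6 + 8 + 3 + 7 + 8 + 1 + 7 + 5 + 4 + 2 = 66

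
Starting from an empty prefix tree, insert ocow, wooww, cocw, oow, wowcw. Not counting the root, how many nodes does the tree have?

18

For each word, the new-node count is its length minus the longest prefix already in the trie:
  "ocow" → 4 new (o, c, o, w)
  "wooww" → 5 new (w, o, o, w, w)
  "cocw" → 4 new (c, o, c, w)
  "oow" → prefix "o" already present; 2 new (o, w)
  "wowcw" → prefix "wo" already present; 3 new (w, c, w)
Total nodes = 4 + 5 + 4 + 2 + 3 = 18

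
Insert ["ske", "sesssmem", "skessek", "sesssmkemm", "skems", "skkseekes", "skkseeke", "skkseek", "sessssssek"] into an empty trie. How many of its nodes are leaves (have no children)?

A leaf is a node with no children — equivalently, the end of a word that is not a proper prefix of any other stored word.
Those words: "sesssmem", "sesssmkemm", "sessssssek", "skems", "skessek", "skkseekes"
Leaf count: 6

6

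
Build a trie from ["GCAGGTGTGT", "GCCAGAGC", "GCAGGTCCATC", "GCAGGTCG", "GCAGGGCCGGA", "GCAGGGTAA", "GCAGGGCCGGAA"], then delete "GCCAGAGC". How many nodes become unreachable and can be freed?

Walk "GCCAGAGC" from the leaf back toward the root, removing each node that no remaining word uses.
The suffix "CAGAGC" (6 nodes) is used only by "GCCAGAGC"; the node for "GC" still has the child "A", so pruning stops there.
Nodes removed: 6

6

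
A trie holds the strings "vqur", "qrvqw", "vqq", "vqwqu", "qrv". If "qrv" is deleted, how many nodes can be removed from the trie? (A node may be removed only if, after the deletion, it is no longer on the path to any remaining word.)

0

A node on "qrv"'s path can go only if nothing else ends at it or branches off below it.
Every node on "qrv" is still needed (e.g. by "qrvqw"), so nothing is freed.
Nodes removed: 0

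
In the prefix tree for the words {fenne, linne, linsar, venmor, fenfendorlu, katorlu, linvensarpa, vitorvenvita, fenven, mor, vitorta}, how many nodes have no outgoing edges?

11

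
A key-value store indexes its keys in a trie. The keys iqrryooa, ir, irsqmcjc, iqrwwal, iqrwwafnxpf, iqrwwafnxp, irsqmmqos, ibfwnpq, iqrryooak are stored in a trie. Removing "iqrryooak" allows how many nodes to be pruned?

1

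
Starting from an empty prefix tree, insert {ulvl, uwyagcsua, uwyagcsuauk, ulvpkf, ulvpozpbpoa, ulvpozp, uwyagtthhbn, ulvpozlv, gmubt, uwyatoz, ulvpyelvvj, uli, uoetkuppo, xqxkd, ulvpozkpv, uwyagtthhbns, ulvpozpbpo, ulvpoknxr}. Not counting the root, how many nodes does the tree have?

Insert word by word; a character creates a node only if that edge doesn't already exist:
  "ulvl" → 4 new (u, l, v, l)
  "uwyagcsua" → prefix "u" already present; 8 new (w, y, a, g, c, s, u, a)
  "uwyagcsuauk" → prefix "uwyagcsua" already present; 2 new (u, k)
  "ulvpkf" → prefix "ulv" already present; 3 new (p, k, f)
  "ulvpozpbpoa" → prefix "ulvp" already present; 7 new (o, z, p, b, p, o, a)
  "ulvpozp" → prefix "ulvpozp" already present; 0 new (none)
  "uwyagtthhbn" → prefix "uwyag" already present; 6 new (t, t, h, h, b, n)
  "ulvpozlv" → prefix "ulvpoz" already present; 2 new (l, v)
  "gmubt" → 5 new (g, m, u, b, t)
  "uwyatoz" → prefix "uwya" already present; 3 new (t, o, z)
  "ulvpyelvvj" → prefix "ulvp" already present; 6 new (y, e, l, v, v, j)
  "uli" → prefix "ul" already present; 1 new (i)
  "uoetkuppo" → prefix "u" already present; 8 new (o, e, t, k, u, p, p, o)
  "xqxkd" → 5 new (x, q, x, k, d)
  "ulvpozkpv" → prefix "ulvpoz" already present; 3 new (k, p, v)
  "uwyagtthhbns" → prefix "uwyagtthhbn" already present; 1 new (s)
  "ulvpozpbpo" → prefix "ulvpozpbpo" already present; 0 new (none)
  "ulvpoknxr" → prefix "ulvpo" already present; 4 new (k, n, x, r)
Total nodes = 4 + 8 + 2 + 3 + 7 + 0 + 6 + 2 + 5 + 3 + 6 + 1 + 8 + 5 + 3 + 1 + 0 + 4 = 68

68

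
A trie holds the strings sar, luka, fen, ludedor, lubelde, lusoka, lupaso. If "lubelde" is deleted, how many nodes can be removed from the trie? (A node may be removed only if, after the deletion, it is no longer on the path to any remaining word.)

5

Walk "lubelde" from the leaf back toward the root, removing each node that no remaining word uses.
The suffix "belde" (5 nodes) is used only by "lubelde"; the node for "lu" still has the child "k", so pruning stops there.
Nodes removed: 5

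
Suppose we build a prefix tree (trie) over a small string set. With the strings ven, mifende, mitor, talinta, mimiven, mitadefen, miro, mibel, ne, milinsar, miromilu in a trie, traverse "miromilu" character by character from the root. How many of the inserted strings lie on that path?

2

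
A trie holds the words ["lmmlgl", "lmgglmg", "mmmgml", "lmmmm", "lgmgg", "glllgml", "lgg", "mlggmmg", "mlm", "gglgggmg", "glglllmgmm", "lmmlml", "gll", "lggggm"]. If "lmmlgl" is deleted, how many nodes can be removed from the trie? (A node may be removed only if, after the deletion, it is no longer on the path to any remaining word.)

After clearing the end-marker at "lmmlgl", prune upward until reaching a node still needed by another word.
The suffix "gl" (2 nodes) is used only by "lmmlgl"; the node for "lmml" still has the child "m", so pruning stops there.
Nodes removed: 2

2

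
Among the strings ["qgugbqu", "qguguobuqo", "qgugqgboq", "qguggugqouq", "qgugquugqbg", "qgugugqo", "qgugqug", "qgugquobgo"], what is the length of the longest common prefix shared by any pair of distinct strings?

6

The deepest shared node is where two words last agree before diverging.
e.g. "qgugqug" and "qgugquobgo" share the prefix "qgugqu" of length 6; no pair shares a longer one.
Longest shared-prefix length: 6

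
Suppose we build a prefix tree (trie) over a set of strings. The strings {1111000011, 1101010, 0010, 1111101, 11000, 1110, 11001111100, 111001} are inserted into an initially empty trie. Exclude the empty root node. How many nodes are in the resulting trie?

34

Insert word by word; a character creates a node only if that edge doesn't already exist:
  "1111000011" → 10 new (1, 1, 1, 1, 0, 0, 0, 0, 1, 1)
  "1101010" → prefix "11" already present; 5 new (0, 1, 0, 1, 0)
  "0010" → 4 new (0, 0, 1, 0)
  "1111101" → prefix "1111" already present; 3 new (1, 0, 1)
  "11000" → prefix "110" already present; 2 new (0, 0)
  "1110" → prefix "111" already present; 1 new (0)
  "11001111100" → prefix "1100" already present; 7 new (1, 1, 1, 1, 1, 0, 0)
  "111001" → prefix "1110" already present; 2 new (0, 1)
Total nodes = 10 + 5 + 4 + 3 + 2 + 1 + 7 + 2 = 34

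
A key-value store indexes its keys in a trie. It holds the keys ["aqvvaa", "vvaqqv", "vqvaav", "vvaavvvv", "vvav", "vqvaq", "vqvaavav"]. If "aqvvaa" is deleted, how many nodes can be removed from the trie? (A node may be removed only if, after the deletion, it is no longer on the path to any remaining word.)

After clearing the end-marker at "aqvvaa", prune upward until reaching a node still needed by another word.
No other word shares any prefix with "aqvvaa", so all 6 of its nodes go.
Nodes removed: 6

6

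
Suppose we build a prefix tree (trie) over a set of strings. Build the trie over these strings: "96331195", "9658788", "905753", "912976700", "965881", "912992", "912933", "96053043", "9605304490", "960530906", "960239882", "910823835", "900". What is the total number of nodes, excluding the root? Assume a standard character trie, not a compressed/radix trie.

58

Trace insertions, counting only characters that open a new branch:
  "96331195" → 8 new (9, 6, 3, 3, 1, 1, 9, 5)
  "9658788" → prefix "96" already present; 5 new (5, 8, 7, 8, 8)
  "905753" → prefix "9" already present; 5 new (0, 5, 7, 5, 3)
  "912976700" → prefix "9" already present; 8 new (1, 2, 9, 7, 6, 7, 0, 0)
  "965881" → prefix "9658" already present; 2 new (8, 1)
  "912992" → prefix "9129" already present; 2 new (9, 2)
  "912933" → prefix "9129" already present; 2 new (3, 3)
  "96053043" → prefix "96" already present; 6 new (0, 5, 3, 0, 4, 3)
  "9605304490" → prefix "9605304" already present; 3 new (4, 9, 0)
  "960530906" → prefix "960530" already present; 3 new (9, 0, 6)
  "960239882" → prefix "960" already present; 6 new (2, 3, 9, 8, 8, 2)
  "910823835" → prefix "91" already present; 7 new (0, 8, 2, 3, 8, 3, 5)
  "900" → prefix "90" already present; 1 new (0)
Total nodes = 8 + 5 + 5 + 8 + 2 + 2 + 2 + 6 + 3 + 3 + 6 + 7 + 1 = 58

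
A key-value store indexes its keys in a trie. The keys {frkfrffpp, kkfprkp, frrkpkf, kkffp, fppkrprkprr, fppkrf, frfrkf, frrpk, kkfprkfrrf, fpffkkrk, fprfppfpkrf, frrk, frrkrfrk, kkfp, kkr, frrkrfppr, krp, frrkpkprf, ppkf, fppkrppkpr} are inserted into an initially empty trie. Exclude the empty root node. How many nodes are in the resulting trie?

80

Trace insertions, counting only characters that open a new branch:
  "frkfrffpp" → 9 new (f, r, k, f, r, f, f, p, p)
  "kkfprkp" → 7 new (k, k, f, p, r, k, p)
  "frrkpkf" → prefix "fr" already present; 5 new (r, k, p, k, f)
  "kkffp" → prefix "kkf" already present; 2 new (f, p)
  "fppkrprkprr" → prefix "f" already present; 10 new (p, p, k, r, p, r, k, p, r, r)
  "fppkrf" → prefix "fppkr" already present; 1 new (f)
  "frfrkf" → prefix "fr" already present; 4 new (f, r, k, f)
  "frrpk" → prefix "frr" already present; 2 new (p, k)
  "kkfprkfrrf" → prefix "kkfprk" already present; 4 new (f, r, r, f)
  "fpffkkrk" → prefix "fp" already present; 6 new (f, f, k, k, r, k)
  "fprfppfpkrf" → prefix "fp" already present; 9 new (r, f, p, p, f, p, k, r, f)
  "frrk" → prefix "frrk" already present; 0 new (none)
  "frrkrfrk" → prefix "frrk" already present; 4 new (r, f, r, k)
  "kkfp" → prefix "kkfp" already present; 0 new (none)
  "kkr" → prefix "kk" already present; 1 new (r)
  "frrkrfppr" → prefix "frrkrf" already present; 3 new (p, p, r)
  "krp" → prefix "k" already present; 2 new (r, p)
  "frrkpkprf" → prefix "frrkpk" already present; 3 new (p, r, f)
  "ppkf" → 4 new (p, p, k, f)
  "fppkrppkpr" → prefix "fppkrp" already present; 4 new (p, k, p, r)
Total nodes = 9 + 7 + 5 + 2 + 10 + 1 + 4 + 2 + 4 + 6 + 9 + 0 + 4 + 0 + 1 + 3 + 2 + 3 + 4 + 4 = 80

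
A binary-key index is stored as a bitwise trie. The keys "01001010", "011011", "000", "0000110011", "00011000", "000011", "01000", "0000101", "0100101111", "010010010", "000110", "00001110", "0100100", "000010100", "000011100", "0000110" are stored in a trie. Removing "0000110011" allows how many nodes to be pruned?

A node on "0000110011"'s path can go only if nothing else ends at it or branches off below it.
The suffix "011" (3 nodes) is used only by "0000110011"; "0000110" is itself a stored word, so pruning stops there.
Nodes removed: 3

3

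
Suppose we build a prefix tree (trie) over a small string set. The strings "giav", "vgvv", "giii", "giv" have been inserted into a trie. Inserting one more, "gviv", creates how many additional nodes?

"g" is already a path in the trie; the remaining "viv" must be added.
So 4 − 1 = 3 new nodes.

3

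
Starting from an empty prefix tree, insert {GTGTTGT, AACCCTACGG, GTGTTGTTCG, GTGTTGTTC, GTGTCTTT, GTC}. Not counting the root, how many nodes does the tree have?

Count nodes per top-level branch (shared prefixes stored once):
  'A'-branch (AACCCTACGG): 10 nodes
  'G'-branch (GTC, GTGTCTTT, GTGTTGT, GTGTTGTTC, GTGTTGTTCG): 15 nodes
Sum: 25

25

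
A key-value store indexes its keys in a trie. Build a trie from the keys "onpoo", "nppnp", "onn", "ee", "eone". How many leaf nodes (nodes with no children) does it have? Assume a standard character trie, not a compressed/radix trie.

5

A leaf is a node with no children — equivalently, the end of a word that is not a proper prefix of any other stored word.
Those words: "ee", "eone", "nppnp", "onn", "onpoo"
Leaf count: 5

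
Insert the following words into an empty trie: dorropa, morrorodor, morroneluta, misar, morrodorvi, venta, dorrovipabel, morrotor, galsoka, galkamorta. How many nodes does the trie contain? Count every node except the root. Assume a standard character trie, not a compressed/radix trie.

61

Trace insertions, counting only characters that open a new branch:
  "dorropa" → 7 new (d, o, r, r, o, p, a)
  "morrorodor" → 10 new (m, o, r, r, o, r, o, d, o, r)
  "morroneluta" → prefix "morro" already present; 6 new (n, e, l, u, t, a)
  "misar" → prefix "m" already present; 4 new (i, s, a, r)
  "morrodorvi" → prefix "morro" already present; 5 new (d, o, r, v, i)
  "venta" → 5 new (v, e, n, t, a)
  "dorrovipabel" → prefix "dorro" already present; 7 new (v, i, p, a, b, e, l)
  "morrotor" → prefix "morro" already present; 3 new (t, o, r)
  "galsoka" → 7 new (g, a, l, s, o, k, a)
  "galkamorta" → prefix "gal" already present; 7 new (k, a, m, o, r, t, a)
Total nodes = 7 + 10 + 6 + 4 + 5 + 5 + 7 + 3 + 7 + 7 = 61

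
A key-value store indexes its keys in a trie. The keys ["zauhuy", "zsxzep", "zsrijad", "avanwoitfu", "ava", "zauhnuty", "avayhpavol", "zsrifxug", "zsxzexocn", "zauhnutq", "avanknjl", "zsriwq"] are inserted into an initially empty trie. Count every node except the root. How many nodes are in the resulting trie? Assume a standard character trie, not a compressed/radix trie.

Trace insertions, counting only characters that open a new branch:
  "zauhuy" → 6 new (z, a, u, h, u, y)
  "zsxzep" → prefix "z" already present; 5 new (s, x, z, e, p)
  "zsrijad" → prefix "zs" already present; 5 new (r, i, j, a, d)
  "avanwoitfu" → 10 new (a, v, a, n, w, o, i, t, f, u)
  "ava" → prefix "ava" already present; 0 new (none)
  "zauhnuty" → prefix "zauh" already present; 4 new (n, u, t, y)
  "avayhpavol" → prefix "ava" already present; 7 new (y, h, p, a, v, o, l)
  "zsrifxug" → prefix "zsri" already present; 4 new (f, x, u, g)
  "zsxzexocn" → prefix "zsxze" already present; 4 new (x, o, c, n)
  "zauhnutq" → prefix "zauhnut" already present; 1 new (q)
  "avanknjl" → prefix "avan" already present; 4 new (k, n, j, l)
  "zsriwq" → prefix "zsri" already present; 2 new (w, q)
Total nodes = 6 + 5 + 5 + 10 + 0 + 4 + 7 + 4 + 4 + 1 + 4 + 2 = 52

52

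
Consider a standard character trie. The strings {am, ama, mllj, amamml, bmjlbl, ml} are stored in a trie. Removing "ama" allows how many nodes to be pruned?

A node on "ama"'s path can go only if nothing else ends at it or branches off below it.
Every node on "ama" is still needed (e.g. by "amamml"), so nothing is freed.
Nodes removed: 0

0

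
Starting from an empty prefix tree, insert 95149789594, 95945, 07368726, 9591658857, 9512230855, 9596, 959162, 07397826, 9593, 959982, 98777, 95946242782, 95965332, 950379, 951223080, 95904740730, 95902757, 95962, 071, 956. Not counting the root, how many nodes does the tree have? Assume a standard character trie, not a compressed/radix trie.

82

Insert word by word; a character creates a node only if that edge doesn't already exist:
  "95149789594" → 11 new (9, 5, 1, 4, 9, 7, 8, 9, 5, 9, 4)
  "95945" → prefix "95" already present; 3 new (9, 4, 5)
  "07368726" → 8 new (0, 7, 3, 6, 8, 7, 2, 6)
  "9591658857" → prefix "959" already present; 7 new (1, 6, 5, 8, 8, 5, 7)
  "9512230855" → prefix "951" already present; 7 new (2, 2, 3, 0, 8, 5, 5)
  "9596" → prefix "959" already present; 1 new (6)
  "959162" → prefix "95916" already present; 1 new (2)
  "07397826" → prefix "073" already present; 5 new (9, 7, 8, 2, 6)
  "9593" → prefix "959" already present; 1 new (3)
  "959982" → prefix "959" already present; 3 new (9, 8, 2)
  "98777" → prefix "9" already present; 4 new (8, 7, 7, 7)
  "95946242782" → prefix "9594" already present; 7 new (6, 2, 4, 2, 7, 8, 2)
  "95965332" → prefix "9596" already present; 4 new (5, 3, 3, 2)
  "950379" → prefix "95" already present; 4 new (0, 3, 7, 9)
  "951223080" → prefix "95122308" already present; 1 new (0)
  "95904740730" → prefix "959" already present; 8 new (0, 4, 7, 4, 0, 7, 3, 0)
  "95902757" → prefix "9590" already present; 4 new (2, 7, 5, 7)
  "95962" → prefix "9596" already present; 1 new (2)
  "071" → prefix "07" already present; 1 new (1)
  "956" → prefix "95" already present; 1 new (6)
Total nodes = 11 + 3 + 8 + 7 + 7 + 1 + 1 + 5 + 1 + 3 + 4 + 7 + 4 + 4 + 1 + 8 + 4 + 1 + 1 + 1 = 82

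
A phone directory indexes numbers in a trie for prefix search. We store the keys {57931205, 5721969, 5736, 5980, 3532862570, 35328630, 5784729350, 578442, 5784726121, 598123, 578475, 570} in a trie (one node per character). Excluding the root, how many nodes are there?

Count nodes per top-level branch (shared prefixes stored once):
  '3'-branch (3532862570, 35328630): 12 nodes
  '5'-branch (570, 5721969, 5736, 578442, 5784726121, 5784729350, 578475, 57931205, 5980, 598123): 37 nodes
Sum: 49

49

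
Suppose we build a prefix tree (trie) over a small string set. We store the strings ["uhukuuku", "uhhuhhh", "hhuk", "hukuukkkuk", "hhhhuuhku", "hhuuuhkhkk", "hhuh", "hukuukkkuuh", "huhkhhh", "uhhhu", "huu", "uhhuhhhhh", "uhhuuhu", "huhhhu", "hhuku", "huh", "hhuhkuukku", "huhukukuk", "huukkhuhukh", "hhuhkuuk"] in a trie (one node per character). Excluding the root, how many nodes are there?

80

Trace insertions, counting only characters that open a new branch:
  "uhukuuku" → 8 new (u, h, u, k, u, u, k, u)
  "uhhuhhh" → prefix "uh" already present; 5 new (h, u, h, h, h)
  "hhuk" → 4 new (h, h, u, k)
  "hukuukkkuk" → prefix "h" already present; 9 new (u, k, u, u, k, k, k, u, k)
  "hhhhuuhku" → prefix "hh" already present; 7 new (h, h, u, u, h, k, u)
  "hhuuuhkhkk" → prefix "hhu" already present; 7 new (u, u, h, k, h, k, k)
  "hhuh" → prefix "hhu" already present; 1 new (h)
  "hukuukkkuuh" → prefix "hukuukkku" already present; 2 new (u, h)
  "huhkhhh" → prefix "hu" already present; 5 new (h, k, h, h, h)
  "uhhhu" → prefix "uhh" already present; 2 new (h, u)
  "huu" → prefix "hu" already present; 1 new (u)
  "uhhuhhhhh" → prefix "uhhuhhh" already present; 2 new (h, h)
  "uhhuuhu" → prefix "uhhu" already present; 3 new (u, h, u)
  "huhhhu" → prefix "huh" already present; 3 new (h, h, u)
  "hhuku" → prefix "hhuk" already present; 1 new (u)
  "huh" → prefix "huh" already present; 0 new (none)
  "hhuhkuukku" → prefix "hhuh" already present; 6 new (k, u, u, k, k, u)
  "huhukukuk" → prefix "huh" already present; 6 new (u, k, u, k, u, k)
  "huukkhuhukh" → prefix "huu" already present; 8 new (k, k, h, u, h, u, k, h)
  "hhuhkuuk" → prefix "hhuhkuuk" already present; 0 new (none)
Total nodes = 8 + 5 + 4 + 9 + 7 + 7 + 1 + 2 + 5 + 2 + 1 + 2 + 3 + 3 + 1 + 0 + 6 + 6 + 8 + 0 = 80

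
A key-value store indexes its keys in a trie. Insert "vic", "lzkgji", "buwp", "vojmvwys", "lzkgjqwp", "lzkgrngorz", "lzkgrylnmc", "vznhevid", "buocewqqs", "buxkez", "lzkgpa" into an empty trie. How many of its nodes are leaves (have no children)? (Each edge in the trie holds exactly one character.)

11

Leaves are exactly the stored words that no other stored word extends.
Those words: "buocewqqs", "buwp", "buxkez", "lzkgji", "lzkgjqwp", "lzkgpa", "lzkgrngorz", "lzkgrylnmc", "vic", "vojmvwys", "vznhevid"
Leaf count: 11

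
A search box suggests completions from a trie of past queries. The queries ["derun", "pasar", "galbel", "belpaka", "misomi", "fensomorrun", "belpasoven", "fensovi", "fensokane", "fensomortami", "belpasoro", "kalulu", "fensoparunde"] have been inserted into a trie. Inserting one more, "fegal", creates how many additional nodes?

3

Walking "fegal" from the root, the first 2 characters ("fe") follow existing edges; "g" is the first miss.
Each of the 3 remaining characters creates one node.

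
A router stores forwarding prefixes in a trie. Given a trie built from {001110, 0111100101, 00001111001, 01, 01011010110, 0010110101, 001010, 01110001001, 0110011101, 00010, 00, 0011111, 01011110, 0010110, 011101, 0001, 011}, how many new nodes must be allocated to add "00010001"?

3

"00010" is already a path in the trie; the remaining "001" must be added.
New nodes needed: |"00010001"| − 5 = 8 − 5 = 3.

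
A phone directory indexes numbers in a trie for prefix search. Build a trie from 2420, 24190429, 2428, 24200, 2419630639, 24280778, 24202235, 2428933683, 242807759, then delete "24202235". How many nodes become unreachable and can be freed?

Walk "24202235" from the leaf back toward the root, removing each node that no remaining word uses.
The suffix "2235" (4 nodes) is used only by "24202235"; the node for "2420" still has the child "0", so pruning stops there.
Nodes removed: 4

4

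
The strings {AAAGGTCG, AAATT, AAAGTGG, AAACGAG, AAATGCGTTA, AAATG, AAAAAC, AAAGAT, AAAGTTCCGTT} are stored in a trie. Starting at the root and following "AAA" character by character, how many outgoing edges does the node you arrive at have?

Follow the path "AAA" to its node, then look at its outgoing edges.
Distinct next characters after "AAA": A, C, G, T.
That node has 4 child edges.

4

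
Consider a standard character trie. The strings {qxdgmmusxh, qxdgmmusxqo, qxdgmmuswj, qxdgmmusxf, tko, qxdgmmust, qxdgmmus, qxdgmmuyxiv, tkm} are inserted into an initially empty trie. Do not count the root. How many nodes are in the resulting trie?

24

Trie structure (* marks end of a word):
(root)
├─ q
│  └─ x
│     └─ d
│        └─ g
│           └─ m
│              └─ m
│                 └─ u
│                    ├─ s *
│                    │  ├─ t *
│                    │  ├─ w
│                    │  │  └─ j *
│                    │  └─ x
│                    │     ├─ f *
│                    │     ├─ h *
│                    │     └─ q
│                    │        └─ o *
│                    └─ y
│                       └─ x
│                          └─ i
│                             └─ v *
└─ t
   └─ k
      ├─ m *
      └─ o *
Counting every labelled node above: 24.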